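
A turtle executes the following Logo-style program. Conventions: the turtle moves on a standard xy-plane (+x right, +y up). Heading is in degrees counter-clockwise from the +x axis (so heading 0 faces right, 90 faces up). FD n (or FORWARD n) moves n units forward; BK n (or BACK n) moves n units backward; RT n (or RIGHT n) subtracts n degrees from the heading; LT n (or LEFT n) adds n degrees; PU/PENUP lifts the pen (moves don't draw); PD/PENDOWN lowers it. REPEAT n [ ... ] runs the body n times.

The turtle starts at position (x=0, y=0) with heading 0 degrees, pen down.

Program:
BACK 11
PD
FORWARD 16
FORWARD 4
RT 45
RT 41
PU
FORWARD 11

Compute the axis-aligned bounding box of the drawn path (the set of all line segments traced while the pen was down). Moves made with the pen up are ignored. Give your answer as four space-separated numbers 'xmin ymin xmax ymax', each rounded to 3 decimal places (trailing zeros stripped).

Executing turtle program step by step:
Start: pos=(0,0), heading=0, pen down
BK 11: (0,0) -> (-11,0) [heading=0, draw]
PD: pen down
FD 16: (-11,0) -> (5,0) [heading=0, draw]
FD 4: (5,0) -> (9,0) [heading=0, draw]
RT 45: heading 0 -> 315
RT 41: heading 315 -> 274
PU: pen up
FD 11: (9,0) -> (9.767,-10.973) [heading=274, move]
Final: pos=(9.767,-10.973), heading=274, 3 segment(s) drawn

Segment endpoints: x in {-11, 0, 5, 9}, y in {0}
xmin=-11, ymin=0, xmax=9, ymax=0

Answer: -11 0 9 0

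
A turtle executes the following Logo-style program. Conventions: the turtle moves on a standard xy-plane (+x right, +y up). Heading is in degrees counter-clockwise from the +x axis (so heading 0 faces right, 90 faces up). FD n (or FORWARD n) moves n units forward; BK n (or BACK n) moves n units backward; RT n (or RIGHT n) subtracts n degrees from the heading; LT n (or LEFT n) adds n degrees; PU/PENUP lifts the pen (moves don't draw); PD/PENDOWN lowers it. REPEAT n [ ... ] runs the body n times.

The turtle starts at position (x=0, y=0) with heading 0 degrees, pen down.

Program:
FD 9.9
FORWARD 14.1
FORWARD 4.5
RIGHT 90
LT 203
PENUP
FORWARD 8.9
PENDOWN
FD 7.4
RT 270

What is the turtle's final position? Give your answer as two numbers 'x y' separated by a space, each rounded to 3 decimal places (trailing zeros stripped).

Answer: 22.131 15.004

Derivation:
Executing turtle program step by step:
Start: pos=(0,0), heading=0, pen down
FD 9.9: (0,0) -> (9.9,0) [heading=0, draw]
FD 14.1: (9.9,0) -> (24,0) [heading=0, draw]
FD 4.5: (24,0) -> (28.5,0) [heading=0, draw]
RT 90: heading 0 -> 270
LT 203: heading 270 -> 113
PU: pen up
FD 8.9: (28.5,0) -> (25.022,8.192) [heading=113, move]
PD: pen down
FD 7.4: (25.022,8.192) -> (22.131,15.004) [heading=113, draw]
RT 270: heading 113 -> 203
Final: pos=(22.131,15.004), heading=203, 4 segment(s) drawn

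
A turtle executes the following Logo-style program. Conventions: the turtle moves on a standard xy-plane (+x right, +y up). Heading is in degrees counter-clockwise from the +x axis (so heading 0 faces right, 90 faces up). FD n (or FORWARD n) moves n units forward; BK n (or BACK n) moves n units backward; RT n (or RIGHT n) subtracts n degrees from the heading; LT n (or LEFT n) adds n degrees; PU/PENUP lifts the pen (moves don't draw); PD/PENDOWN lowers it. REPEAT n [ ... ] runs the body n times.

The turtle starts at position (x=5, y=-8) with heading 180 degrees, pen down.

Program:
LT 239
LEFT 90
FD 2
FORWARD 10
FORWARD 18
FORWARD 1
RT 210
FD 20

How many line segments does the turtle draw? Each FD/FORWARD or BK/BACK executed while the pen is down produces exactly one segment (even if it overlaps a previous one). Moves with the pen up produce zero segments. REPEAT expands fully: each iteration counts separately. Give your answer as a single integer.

Answer: 5

Derivation:
Executing turtle program step by step:
Start: pos=(5,-8), heading=180, pen down
LT 239: heading 180 -> 59
LT 90: heading 59 -> 149
FD 2: (5,-8) -> (3.286,-6.97) [heading=149, draw]
FD 10: (3.286,-6.97) -> (-5.286,-1.82) [heading=149, draw]
FD 18: (-5.286,-1.82) -> (-20.715,7.451) [heading=149, draw]
FD 1: (-20.715,7.451) -> (-21.572,7.966) [heading=149, draw]
RT 210: heading 149 -> 299
FD 20: (-21.572,7.966) -> (-11.876,-9.526) [heading=299, draw]
Final: pos=(-11.876,-9.526), heading=299, 5 segment(s) drawn
Segments drawn: 5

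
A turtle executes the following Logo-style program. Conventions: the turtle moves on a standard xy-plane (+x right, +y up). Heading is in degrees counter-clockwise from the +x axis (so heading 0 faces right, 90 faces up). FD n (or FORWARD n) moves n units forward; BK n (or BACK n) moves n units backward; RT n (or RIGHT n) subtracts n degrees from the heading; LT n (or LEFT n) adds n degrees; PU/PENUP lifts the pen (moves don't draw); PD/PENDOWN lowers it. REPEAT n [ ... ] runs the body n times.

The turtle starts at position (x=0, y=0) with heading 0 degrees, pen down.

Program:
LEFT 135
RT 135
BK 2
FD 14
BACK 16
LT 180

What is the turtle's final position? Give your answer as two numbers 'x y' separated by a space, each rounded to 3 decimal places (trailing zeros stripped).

Answer: -4 0

Derivation:
Executing turtle program step by step:
Start: pos=(0,0), heading=0, pen down
LT 135: heading 0 -> 135
RT 135: heading 135 -> 0
BK 2: (0,0) -> (-2,0) [heading=0, draw]
FD 14: (-2,0) -> (12,0) [heading=0, draw]
BK 16: (12,0) -> (-4,0) [heading=0, draw]
LT 180: heading 0 -> 180
Final: pos=(-4,0), heading=180, 3 segment(s) drawn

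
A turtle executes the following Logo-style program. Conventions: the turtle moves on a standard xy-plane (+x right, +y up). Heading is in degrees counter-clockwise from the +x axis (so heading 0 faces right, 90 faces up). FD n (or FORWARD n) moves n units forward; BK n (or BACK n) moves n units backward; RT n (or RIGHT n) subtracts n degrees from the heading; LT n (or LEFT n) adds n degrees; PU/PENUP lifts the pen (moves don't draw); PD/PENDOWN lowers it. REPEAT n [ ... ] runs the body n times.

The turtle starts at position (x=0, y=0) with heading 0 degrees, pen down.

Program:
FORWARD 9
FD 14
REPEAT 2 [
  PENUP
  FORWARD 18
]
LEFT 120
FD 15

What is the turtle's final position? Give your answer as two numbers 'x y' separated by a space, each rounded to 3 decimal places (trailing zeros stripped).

Answer: 51.5 12.99

Derivation:
Executing turtle program step by step:
Start: pos=(0,0), heading=0, pen down
FD 9: (0,0) -> (9,0) [heading=0, draw]
FD 14: (9,0) -> (23,0) [heading=0, draw]
REPEAT 2 [
  -- iteration 1/2 --
  PU: pen up
  FD 18: (23,0) -> (41,0) [heading=0, move]
  -- iteration 2/2 --
  PU: pen up
  FD 18: (41,0) -> (59,0) [heading=0, move]
]
LT 120: heading 0 -> 120
FD 15: (59,0) -> (51.5,12.99) [heading=120, move]
Final: pos=(51.5,12.99), heading=120, 2 segment(s) drawn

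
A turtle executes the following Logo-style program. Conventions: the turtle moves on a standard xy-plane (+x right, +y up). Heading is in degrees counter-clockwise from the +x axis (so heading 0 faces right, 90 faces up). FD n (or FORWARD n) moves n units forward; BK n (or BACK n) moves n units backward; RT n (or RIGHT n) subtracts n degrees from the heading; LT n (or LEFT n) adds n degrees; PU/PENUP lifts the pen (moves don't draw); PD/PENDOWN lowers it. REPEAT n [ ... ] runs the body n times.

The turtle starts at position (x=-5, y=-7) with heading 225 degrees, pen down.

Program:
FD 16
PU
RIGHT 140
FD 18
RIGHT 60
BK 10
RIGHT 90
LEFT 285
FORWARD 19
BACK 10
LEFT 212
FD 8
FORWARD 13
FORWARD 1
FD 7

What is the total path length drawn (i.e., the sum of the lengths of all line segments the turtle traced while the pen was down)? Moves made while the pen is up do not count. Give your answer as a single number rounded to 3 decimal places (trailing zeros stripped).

Answer: 16

Derivation:
Executing turtle program step by step:
Start: pos=(-5,-7), heading=225, pen down
FD 16: (-5,-7) -> (-16.314,-18.314) [heading=225, draw]
PU: pen up
RT 140: heading 225 -> 85
FD 18: (-16.314,-18.314) -> (-14.745,-0.382) [heading=85, move]
RT 60: heading 85 -> 25
BK 10: (-14.745,-0.382) -> (-23.808,-4.608) [heading=25, move]
RT 90: heading 25 -> 295
LT 285: heading 295 -> 220
FD 19: (-23.808,-4.608) -> (-38.363,-16.821) [heading=220, move]
BK 10: (-38.363,-16.821) -> (-30.702,-10.393) [heading=220, move]
LT 212: heading 220 -> 72
FD 8: (-30.702,-10.393) -> (-28.23,-2.785) [heading=72, move]
FD 13: (-28.23,-2.785) -> (-24.213,9.579) [heading=72, move]
FD 1: (-24.213,9.579) -> (-23.904,10.53) [heading=72, move]
FD 7: (-23.904,10.53) -> (-21.741,17.187) [heading=72, move]
Final: pos=(-21.741,17.187), heading=72, 1 segment(s) drawn

Segment lengths:
  seg 1: (-5,-7) -> (-16.314,-18.314), length = 16
Total = 16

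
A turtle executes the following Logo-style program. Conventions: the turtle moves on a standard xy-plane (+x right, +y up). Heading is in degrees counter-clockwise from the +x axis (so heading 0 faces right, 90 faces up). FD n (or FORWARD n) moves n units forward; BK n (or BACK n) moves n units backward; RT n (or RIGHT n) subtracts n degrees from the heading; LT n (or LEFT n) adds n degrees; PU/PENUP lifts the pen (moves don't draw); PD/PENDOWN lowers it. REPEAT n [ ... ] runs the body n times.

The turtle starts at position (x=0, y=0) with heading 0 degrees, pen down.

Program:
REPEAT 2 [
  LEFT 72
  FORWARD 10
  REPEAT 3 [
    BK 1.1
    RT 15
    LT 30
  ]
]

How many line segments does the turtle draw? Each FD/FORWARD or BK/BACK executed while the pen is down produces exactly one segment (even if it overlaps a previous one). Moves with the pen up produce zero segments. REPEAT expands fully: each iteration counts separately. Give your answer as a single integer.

Answer: 8

Derivation:
Executing turtle program step by step:
Start: pos=(0,0), heading=0, pen down
REPEAT 2 [
  -- iteration 1/2 --
  LT 72: heading 0 -> 72
  FD 10: (0,0) -> (3.09,9.511) [heading=72, draw]
  REPEAT 3 [
    -- iteration 1/3 --
    BK 1.1: (3.09,9.511) -> (2.75,8.464) [heading=72, draw]
    RT 15: heading 72 -> 57
    LT 30: heading 57 -> 87
    -- iteration 2/3 --
    BK 1.1: (2.75,8.464) -> (2.693,7.366) [heading=87, draw]
    RT 15: heading 87 -> 72
    LT 30: heading 72 -> 102
    -- iteration 3/3 --
    BK 1.1: (2.693,7.366) -> (2.921,6.29) [heading=102, draw]
    RT 15: heading 102 -> 87
    LT 30: heading 87 -> 117
  ]
  -- iteration 2/2 --
  LT 72: heading 117 -> 189
  FD 10: (2.921,6.29) -> (-6.955,4.726) [heading=189, draw]
  REPEAT 3 [
    -- iteration 1/3 --
    BK 1.1: (-6.955,4.726) -> (-5.869,4.898) [heading=189, draw]
    RT 15: heading 189 -> 174
    LT 30: heading 174 -> 204
    -- iteration 2/3 --
    BK 1.1: (-5.869,4.898) -> (-4.864,5.345) [heading=204, draw]
    RT 15: heading 204 -> 189
    LT 30: heading 189 -> 219
    -- iteration 3/3 --
    BK 1.1: (-4.864,5.345) -> (-4.009,6.037) [heading=219, draw]
    RT 15: heading 219 -> 204
    LT 30: heading 204 -> 234
  ]
]
Final: pos=(-4.009,6.037), heading=234, 8 segment(s) drawn
Segments drawn: 8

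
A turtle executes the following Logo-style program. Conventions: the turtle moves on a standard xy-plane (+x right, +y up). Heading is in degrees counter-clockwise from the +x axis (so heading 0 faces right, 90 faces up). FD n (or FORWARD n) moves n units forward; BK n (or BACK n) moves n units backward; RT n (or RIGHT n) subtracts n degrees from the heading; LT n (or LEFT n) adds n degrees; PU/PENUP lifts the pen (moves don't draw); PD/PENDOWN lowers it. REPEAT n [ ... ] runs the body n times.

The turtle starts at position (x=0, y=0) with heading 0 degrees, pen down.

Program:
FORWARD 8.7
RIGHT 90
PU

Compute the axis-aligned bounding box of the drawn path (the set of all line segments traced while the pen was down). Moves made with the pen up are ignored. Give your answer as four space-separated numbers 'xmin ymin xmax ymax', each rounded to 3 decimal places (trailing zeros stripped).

Executing turtle program step by step:
Start: pos=(0,0), heading=0, pen down
FD 8.7: (0,0) -> (8.7,0) [heading=0, draw]
RT 90: heading 0 -> 270
PU: pen up
Final: pos=(8.7,0), heading=270, 1 segment(s) drawn

Segment endpoints: x in {0, 8.7}, y in {0}
xmin=0, ymin=0, xmax=8.7, ymax=0

Answer: 0 0 8.7 0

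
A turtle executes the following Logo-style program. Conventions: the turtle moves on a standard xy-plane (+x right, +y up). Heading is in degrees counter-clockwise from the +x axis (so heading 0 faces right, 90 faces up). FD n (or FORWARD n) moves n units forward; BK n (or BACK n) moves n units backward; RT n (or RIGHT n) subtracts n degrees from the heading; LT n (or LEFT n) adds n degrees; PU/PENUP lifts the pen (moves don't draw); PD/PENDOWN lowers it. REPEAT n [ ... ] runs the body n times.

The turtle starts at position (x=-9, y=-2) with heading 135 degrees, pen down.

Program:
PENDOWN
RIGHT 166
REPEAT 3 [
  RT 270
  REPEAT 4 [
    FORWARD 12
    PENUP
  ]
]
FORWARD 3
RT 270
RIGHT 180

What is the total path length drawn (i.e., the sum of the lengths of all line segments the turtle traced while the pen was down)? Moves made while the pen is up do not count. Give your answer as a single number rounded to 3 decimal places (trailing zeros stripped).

Answer: 12

Derivation:
Executing turtle program step by step:
Start: pos=(-9,-2), heading=135, pen down
PD: pen down
RT 166: heading 135 -> 329
REPEAT 3 [
  -- iteration 1/3 --
  RT 270: heading 329 -> 59
  REPEAT 4 [
    -- iteration 1/4 --
    FD 12: (-9,-2) -> (-2.82,8.286) [heading=59, draw]
    PU: pen up
    -- iteration 2/4 --
    FD 12: (-2.82,8.286) -> (3.361,18.572) [heading=59, move]
    PU: pen up
    -- iteration 3/4 --
    FD 12: (3.361,18.572) -> (9.541,28.858) [heading=59, move]
    PU: pen up
    -- iteration 4/4 --
    FD 12: (9.541,28.858) -> (15.722,39.144) [heading=59, move]
    PU: pen up
  ]
  -- iteration 2/3 --
  RT 270: heading 59 -> 149
  REPEAT 4 [
    -- iteration 1/4 --
    FD 12: (15.722,39.144) -> (5.436,45.324) [heading=149, move]
    PU: pen up
    -- iteration 2/4 --
    FD 12: (5.436,45.324) -> (-4.85,51.505) [heading=149, move]
    PU: pen up
    -- iteration 3/4 --
    FD 12: (-4.85,51.505) -> (-15.136,57.685) [heading=149, move]
    PU: pen up
    -- iteration 4/4 --
    FD 12: (-15.136,57.685) -> (-25.422,63.866) [heading=149, move]
    PU: pen up
  ]
  -- iteration 3/3 --
  RT 270: heading 149 -> 239
  REPEAT 4 [
    -- iteration 1/4 --
    FD 12: (-25.422,63.866) -> (-31.603,53.58) [heading=239, move]
    PU: pen up
    -- iteration 2/4 --
    FD 12: (-31.603,53.58) -> (-37.783,43.294) [heading=239, move]
    PU: pen up
    -- iteration 3/4 --
    FD 12: (-37.783,43.294) -> (-43.964,33.008) [heading=239, move]
    PU: pen up
    -- iteration 4/4 --
    FD 12: (-43.964,33.008) -> (-50.144,22.722) [heading=239, move]
    PU: pen up
  ]
]
FD 3: (-50.144,22.722) -> (-51.689,20.15) [heading=239, move]
RT 270: heading 239 -> 329
RT 180: heading 329 -> 149
Final: pos=(-51.689,20.15), heading=149, 1 segment(s) drawn

Segment lengths:
  seg 1: (-9,-2) -> (-2.82,8.286), length = 12
Total = 12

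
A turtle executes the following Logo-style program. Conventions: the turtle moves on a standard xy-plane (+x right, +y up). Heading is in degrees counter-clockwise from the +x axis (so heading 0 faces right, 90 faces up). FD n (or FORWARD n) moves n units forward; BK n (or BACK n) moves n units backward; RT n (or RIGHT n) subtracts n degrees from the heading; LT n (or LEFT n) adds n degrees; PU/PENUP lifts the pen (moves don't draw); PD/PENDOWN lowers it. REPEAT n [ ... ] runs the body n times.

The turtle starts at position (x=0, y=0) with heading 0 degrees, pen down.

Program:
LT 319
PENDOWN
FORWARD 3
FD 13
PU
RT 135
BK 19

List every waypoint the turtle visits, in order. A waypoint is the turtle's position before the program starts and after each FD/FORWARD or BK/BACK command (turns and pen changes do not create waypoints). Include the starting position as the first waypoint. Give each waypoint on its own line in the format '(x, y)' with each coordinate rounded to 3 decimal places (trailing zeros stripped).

Answer: (0, 0)
(2.264, -1.968)
(12.075, -10.497)
(31.029, -9.172)

Derivation:
Executing turtle program step by step:
Start: pos=(0,0), heading=0, pen down
LT 319: heading 0 -> 319
PD: pen down
FD 3: (0,0) -> (2.264,-1.968) [heading=319, draw]
FD 13: (2.264,-1.968) -> (12.075,-10.497) [heading=319, draw]
PU: pen up
RT 135: heading 319 -> 184
BK 19: (12.075,-10.497) -> (31.029,-9.172) [heading=184, move]
Final: pos=(31.029,-9.172), heading=184, 2 segment(s) drawn
Waypoints (4 total):
(0, 0)
(2.264, -1.968)
(12.075, -10.497)
(31.029, -9.172)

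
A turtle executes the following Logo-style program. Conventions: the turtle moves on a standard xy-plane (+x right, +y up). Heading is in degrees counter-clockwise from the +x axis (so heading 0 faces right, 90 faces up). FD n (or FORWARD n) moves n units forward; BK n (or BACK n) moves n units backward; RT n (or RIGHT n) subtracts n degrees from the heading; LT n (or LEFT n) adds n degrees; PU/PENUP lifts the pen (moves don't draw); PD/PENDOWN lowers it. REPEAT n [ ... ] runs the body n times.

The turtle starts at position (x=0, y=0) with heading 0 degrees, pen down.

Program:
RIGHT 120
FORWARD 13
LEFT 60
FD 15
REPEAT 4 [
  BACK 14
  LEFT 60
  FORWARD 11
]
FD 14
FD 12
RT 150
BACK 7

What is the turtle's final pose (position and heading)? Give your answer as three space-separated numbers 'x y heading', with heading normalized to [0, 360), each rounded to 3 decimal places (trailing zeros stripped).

Executing turtle program step by step:
Start: pos=(0,0), heading=0, pen down
RT 120: heading 0 -> 240
FD 13: (0,0) -> (-6.5,-11.258) [heading=240, draw]
LT 60: heading 240 -> 300
FD 15: (-6.5,-11.258) -> (1,-24.249) [heading=300, draw]
REPEAT 4 [
  -- iteration 1/4 --
  BK 14: (1,-24.249) -> (-6,-12.124) [heading=300, draw]
  LT 60: heading 300 -> 0
  FD 11: (-6,-12.124) -> (5,-12.124) [heading=0, draw]
  -- iteration 2/4 --
  BK 14: (5,-12.124) -> (-9,-12.124) [heading=0, draw]
  LT 60: heading 0 -> 60
  FD 11: (-9,-12.124) -> (-3.5,-2.598) [heading=60, draw]
  -- iteration 3/4 --
  BK 14: (-3.5,-2.598) -> (-10.5,-14.722) [heading=60, draw]
  LT 60: heading 60 -> 120
  FD 11: (-10.5,-14.722) -> (-16,-5.196) [heading=120, draw]
  -- iteration 4/4 --
  BK 14: (-16,-5.196) -> (-9,-17.321) [heading=120, draw]
  LT 60: heading 120 -> 180
  FD 11: (-9,-17.321) -> (-20,-17.321) [heading=180, draw]
]
FD 14: (-20,-17.321) -> (-34,-17.321) [heading=180, draw]
FD 12: (-34,-17.321) -> (-46,-17.321) [heading=180, draw]
RT 150: heading 180 -> 30
BK 7: (-46,-17.321) -> (-52.062,-20.821) [heading=30, draw]
Final: pos=(-52.062,-20.821), heading=30, 13 segment(s) drawn

Answer: -52.062 -20.821 30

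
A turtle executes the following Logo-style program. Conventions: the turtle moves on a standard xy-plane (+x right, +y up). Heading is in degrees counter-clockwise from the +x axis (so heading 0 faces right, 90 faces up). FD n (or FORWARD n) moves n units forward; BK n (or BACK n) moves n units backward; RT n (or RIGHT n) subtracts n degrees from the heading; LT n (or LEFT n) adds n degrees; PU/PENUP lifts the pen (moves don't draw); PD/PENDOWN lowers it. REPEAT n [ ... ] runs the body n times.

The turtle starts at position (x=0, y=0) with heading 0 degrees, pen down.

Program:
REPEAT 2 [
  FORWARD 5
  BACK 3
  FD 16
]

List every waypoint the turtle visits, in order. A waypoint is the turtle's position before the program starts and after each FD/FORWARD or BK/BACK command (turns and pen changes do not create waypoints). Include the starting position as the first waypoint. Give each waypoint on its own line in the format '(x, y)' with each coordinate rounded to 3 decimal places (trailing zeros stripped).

Executing turtle program step by step:
Start: pos=(0,0), heading=0, pen down
REPEAT 2 [
  -- iteration 1/2 --
  FD 5: (0,0) -> (5,0) [heading=0, draw]
  BK 3: (5,0) -> (2,0) [heading=0, draw]
  FD 16: (2,0) -> (18,0) [heading=0, draw]
  -- iteration 2/2 --
  FD 5: (18,0) -> (23,0) [heading=0, draw]
  BK 3: (23,0) -> (20,0) [heading=0, draw]
  FD 16: (20,0) -> (36,0) [heading=0, draw]
]
Final: pos=(36,0), heading=0, 6 segment(s) drawn
Waypoints (7 total):
(0, 0)
(5, 0)
(2, 0)
(18, 0)
(23, 0)
(20, 0)
(36, 0)

Answer: (0, 0)
(5, 0)
(2, 0)
(18, 0)
(23, 0)
(20, 0)
(36, 0)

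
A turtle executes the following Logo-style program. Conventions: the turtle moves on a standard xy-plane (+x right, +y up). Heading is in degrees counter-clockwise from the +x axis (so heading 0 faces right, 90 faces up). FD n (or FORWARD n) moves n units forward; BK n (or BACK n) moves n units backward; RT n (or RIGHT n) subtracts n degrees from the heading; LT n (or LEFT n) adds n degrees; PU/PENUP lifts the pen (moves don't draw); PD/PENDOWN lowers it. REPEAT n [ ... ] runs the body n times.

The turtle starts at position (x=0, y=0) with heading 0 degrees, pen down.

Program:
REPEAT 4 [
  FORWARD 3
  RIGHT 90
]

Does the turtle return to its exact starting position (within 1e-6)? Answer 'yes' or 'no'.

Executing turtle program step by step:
Start: pos=(0,0), heading=0, pen down
REPEAT 4 [
  -- iteration 1/4 --
  FD 3: (0,0) -> (3,0) [heading=0, draw]
  RT 90: heading 0 -> 270
  -- iteration 2/4 --
  FD 3: (3,0) -> (3,-3) [heading=270, draw]
  RT 90: heading 270 -> 180
  -- iteration 3/4 --
  FD 3: (3,-3) -> (0,-3) [heading=180, draw]
  RT 90: heading 180 -> 90
  -- iteration 4/4 --
  FD 3: (0,-3) -> (0,0) [heading=90, draw]
  RT 90: heading 90 -> 0
]
Final: pos=(0,0), heading=0, 4 segment(s) drawn

Start position: (0, 0)
Final position: (0, 0)
Distance = 0; < 1e-6 -> CLOSED

Answer: yes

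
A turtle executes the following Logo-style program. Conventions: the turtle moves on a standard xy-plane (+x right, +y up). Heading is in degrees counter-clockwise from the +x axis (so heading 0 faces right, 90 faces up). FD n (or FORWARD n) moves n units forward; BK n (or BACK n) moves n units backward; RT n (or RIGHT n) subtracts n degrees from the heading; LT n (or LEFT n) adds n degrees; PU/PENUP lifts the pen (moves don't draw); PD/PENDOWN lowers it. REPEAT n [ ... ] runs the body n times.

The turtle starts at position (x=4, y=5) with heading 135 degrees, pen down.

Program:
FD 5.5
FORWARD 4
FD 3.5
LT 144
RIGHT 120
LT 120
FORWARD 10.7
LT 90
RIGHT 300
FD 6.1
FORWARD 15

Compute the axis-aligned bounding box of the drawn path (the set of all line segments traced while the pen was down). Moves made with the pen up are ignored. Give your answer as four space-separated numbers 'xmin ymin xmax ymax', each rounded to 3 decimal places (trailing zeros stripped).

Executing turtle program step by step:
Start: pos=(4,5), heading=135, pen down
FD 5.5: (4,5) -> (0.111,8.889) [heading=135, draw]
FD 4: (0.111,8.889) -> (-2.718,11.718) [heading=135, draw]
FD 3.5: (-2.718,11.718) -> (-5.192,14.192) [heading=135, draw]
LT 144: heading 135 -> 279
RT 120: heading 279 -> 159
LT 120: heading 159 -> 279
FD 10.7: (-5.192,14.192) -> (-3.519,3.624) [heading=279, draw]
LT 90: heading 279 -> 9
RT 300: heading 9 -> 69
FD 6.1: (-3.519,3.624) -> (-1.332,9.319) [heading=69, draw]
FD 15: (-1.332,9.319) -> (4.043,23.323) [heading=69, draw]
Final: pos=(4.043,23.323), heading=69, 6 segment(s) drawn

Segment endpoints: x in {-5.192, -3.519, -2.718, -1.332, 0.111, 4, 4.043}, y in {3.624, 5, 8.889, 9.319, 11.718, 14.192, 23.323}
xmin=-5.192, ymin=3.624, xmax=4.043, ymax=23.323

Answer: -5.192 3.624 4.043 23.323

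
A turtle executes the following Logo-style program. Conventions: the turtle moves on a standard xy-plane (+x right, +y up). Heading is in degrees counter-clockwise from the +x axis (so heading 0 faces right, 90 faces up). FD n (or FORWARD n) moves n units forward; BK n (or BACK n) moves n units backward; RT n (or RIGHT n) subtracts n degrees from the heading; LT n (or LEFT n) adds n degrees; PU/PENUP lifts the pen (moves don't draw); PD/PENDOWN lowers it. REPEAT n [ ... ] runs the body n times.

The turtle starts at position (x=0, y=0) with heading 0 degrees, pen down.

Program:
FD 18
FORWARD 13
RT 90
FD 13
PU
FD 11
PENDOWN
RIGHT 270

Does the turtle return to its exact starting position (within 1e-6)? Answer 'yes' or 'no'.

Answer: no

Derivation:
Executing turtle program step by step:
Start: pos=(0,0), heading=0, pen down
FD 18: (0,0) -> (18,0) [heading=0, draw]
FD 13: (18,0) -> (31,0) [heading=0, draw]
RT 90: heading 0 -> 270
FD 13: (31,0) -> (31,-13) [heading=270, draw]
PU: pen up
FD 11: (31,-13) -> (31,-24) [heading=270, move]
PD: pen down
RT 270: heading 270 -> 0
Final: pos=(31,-24), heading=0, 3 segment(s) drawn

Start position: (0, 0)
Final position: (31, -24)
Distance = 39.205; >= 1e-6 -> NOT closed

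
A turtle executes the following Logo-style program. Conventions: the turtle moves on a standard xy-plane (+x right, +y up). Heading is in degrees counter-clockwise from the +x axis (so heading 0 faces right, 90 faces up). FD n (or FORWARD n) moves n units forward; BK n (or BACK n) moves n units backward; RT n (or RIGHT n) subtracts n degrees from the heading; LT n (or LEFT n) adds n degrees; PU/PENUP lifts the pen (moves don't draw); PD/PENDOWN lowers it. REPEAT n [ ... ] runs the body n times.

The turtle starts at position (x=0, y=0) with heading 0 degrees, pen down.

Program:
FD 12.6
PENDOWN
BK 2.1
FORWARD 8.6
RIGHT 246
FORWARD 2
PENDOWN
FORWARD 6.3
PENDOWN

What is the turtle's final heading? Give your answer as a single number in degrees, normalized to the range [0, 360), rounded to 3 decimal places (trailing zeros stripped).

Answer: 114

Derivation:
Executing turtle program step by step:
Start: pos=(0,0), heading=0, pen down
FD 12.6: (0,0) -> (12.6,0) [heading=0, draw]
PD: pen down
BK 2.1: (12.6,0) -> (10.5,0) [heading=0, draw]
FD 8.6: (10.5,0) -> (19.1,0) [heading=0, draw]
RT 246: heading 0 -> 114
FD 2: (19.1,0) -> (18.287,1.827) [heading=114, draw]
PD: pen down
FD 6.3: (18.287,1.827) -> (15.724,7.582) [heading=114, draw]
PD: pen down
Final: pos=(15.724,7.582), heading=114, 5 segment(s) drawn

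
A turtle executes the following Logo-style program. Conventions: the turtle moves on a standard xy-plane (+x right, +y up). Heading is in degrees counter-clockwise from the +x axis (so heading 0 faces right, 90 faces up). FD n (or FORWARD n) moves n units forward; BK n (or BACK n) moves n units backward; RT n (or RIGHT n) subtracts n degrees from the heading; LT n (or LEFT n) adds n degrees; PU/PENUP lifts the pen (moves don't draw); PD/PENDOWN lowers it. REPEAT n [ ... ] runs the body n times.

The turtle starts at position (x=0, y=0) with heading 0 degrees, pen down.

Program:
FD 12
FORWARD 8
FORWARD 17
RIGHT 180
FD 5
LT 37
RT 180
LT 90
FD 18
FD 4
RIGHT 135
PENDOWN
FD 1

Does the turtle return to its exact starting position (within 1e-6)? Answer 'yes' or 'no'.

Executing turtle program step by step:
Start: pos=(0,0), heading=0, pen down
FD 12: (0,0) -> (12,0) [heading=0, draw]
FD 8: (12,0) -> (20,0) [heading=0, draw]
FD 17: (20,0) -> (37,0) [heading=0, draw]
RT 180: heading 0 -> 180
FD 5: (37,0) -> (32,0) [heading=180, draw]
LT 37: heading 180 -> 217
RT 180: heading 217 -> 37
LT 90: heading 37 -> 127
FD 18: (32,0) -> (21.167,14.375) [heading=127, draw]
FD 4: (21.167,14.375) -> (18.76,17.57) [heading=127, draw]
RT 135: heading 127 -> 352
PD: pen down
FD 1: (18.76,17.57) -> (19.75,17.431) [heading=352, draw]
Final: pos=(19.75,17.431), heading=352, 7 segment(s) drawn

Start position: (0, 0)
Final position: (19.75, 17.431)
Distance = 26.342; >= 1e-6 -> NOT closed

Answer: no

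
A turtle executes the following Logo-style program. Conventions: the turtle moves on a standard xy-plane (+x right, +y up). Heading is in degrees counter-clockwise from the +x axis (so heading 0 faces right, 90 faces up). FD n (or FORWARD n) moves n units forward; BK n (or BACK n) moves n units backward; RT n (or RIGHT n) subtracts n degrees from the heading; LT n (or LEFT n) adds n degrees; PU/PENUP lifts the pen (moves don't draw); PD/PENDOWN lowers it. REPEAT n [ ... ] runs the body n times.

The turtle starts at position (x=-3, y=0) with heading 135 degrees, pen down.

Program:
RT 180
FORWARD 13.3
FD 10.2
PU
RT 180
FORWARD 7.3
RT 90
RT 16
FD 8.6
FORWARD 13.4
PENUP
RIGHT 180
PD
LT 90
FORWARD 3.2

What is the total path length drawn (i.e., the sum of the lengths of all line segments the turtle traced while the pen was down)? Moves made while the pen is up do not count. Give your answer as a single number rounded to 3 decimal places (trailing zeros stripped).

Answer: 26.7

Derivation:
Executing turtle program step by step:
Start: pos=(-3,0), heading=135, pen down
RT 180: heading 135 -> 315
FD 13.3: (-3,0) -> (6.405,-9.405) [heading=315, draw]
FD 10.2: (6.405,-9.405) -> (13.617,-16.617) [heading=315, draw]
PU: pen up
RT 180: heading 315 -> 135
FD 7.3: (13.617,-16.617) -> (8.455,-11.455) [heading=135, move]
RT 90: heading 135 -> 45
RT 16: heading 45 -> 29
FD 8.6: (8.455,-11.455) -> (15.977,-7.286) [heading=29, move]
FD 13.4: (15.977,-7.286) -> (27.697,-0.789) [heading=29, move]
PU: pen up
RT 180: heading 29 -> 209
PD: pen down
LT 90: heading 209 -> 299
FD 3.2: (27.697,-0.789) -> (29.248,-3.588) [heading=299, draw]
Final: pos=(29.248,-3.588), heading=299, 3 segment(s) drawn

Segment lengths:
  seg 1: (-3,0) -> (6.405,-9.405), length = 13.3
  seg 2: (6.405,-9.405) -> (13.617,-16.617), length = 10.2
  seg 3: (27.697,-0.789) -> (29.248,-3.588), length = 3.2
Total = 26.7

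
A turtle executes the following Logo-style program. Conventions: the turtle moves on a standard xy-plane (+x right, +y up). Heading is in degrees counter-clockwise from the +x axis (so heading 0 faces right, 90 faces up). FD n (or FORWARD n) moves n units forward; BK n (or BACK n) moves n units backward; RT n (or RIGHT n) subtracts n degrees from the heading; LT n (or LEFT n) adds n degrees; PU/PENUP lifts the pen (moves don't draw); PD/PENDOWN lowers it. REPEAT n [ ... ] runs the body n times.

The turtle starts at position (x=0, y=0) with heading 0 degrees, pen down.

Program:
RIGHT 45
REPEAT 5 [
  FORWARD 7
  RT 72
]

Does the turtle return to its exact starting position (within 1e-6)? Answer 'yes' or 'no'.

Answer: yes

Derivation:
Executing turtle program step by step:
Start: pos=(0,0), heading=0, pen down
RT 45: heading 0 -> 315
REPEAT 5 [
  -- iteration 1/5 --
  FD 7: (0,0) -> (4.95,-4.95) [heading=315, draw]
  RT 72: heading 315 -> 243
  -- iteration 2/5 --
  FD 7: (4.95,-4.95) -> (1.772,-11.187) [heading=243, draw]
  RT 72: heading 243 -> 171
  -- iteration 3/5 --
  FD 7: (1.772,-11.187) -> (-5.142,-10.092) [heading=171, draw]
  RT 72: heading 171 -> 99
  -- iteration 4/5 --
  FD 7: (-5.142,-10.092) -> (-6.237,-3.178) [heading=99, draw]
  RT 72: heading 99 -> 27
  -- iteration 5/5 --
  FD 7: (-6.237,-3.178) -> (0,0) [heading=27, draw]
  RT 72: heading 27 -> 315
]
Final: pos=(0,0), heading=315, 5 segment(s) drawn

Start position: (0, 0)
Final position: (0, 0)
Distance = 0; < 1e-6 -> CLOSED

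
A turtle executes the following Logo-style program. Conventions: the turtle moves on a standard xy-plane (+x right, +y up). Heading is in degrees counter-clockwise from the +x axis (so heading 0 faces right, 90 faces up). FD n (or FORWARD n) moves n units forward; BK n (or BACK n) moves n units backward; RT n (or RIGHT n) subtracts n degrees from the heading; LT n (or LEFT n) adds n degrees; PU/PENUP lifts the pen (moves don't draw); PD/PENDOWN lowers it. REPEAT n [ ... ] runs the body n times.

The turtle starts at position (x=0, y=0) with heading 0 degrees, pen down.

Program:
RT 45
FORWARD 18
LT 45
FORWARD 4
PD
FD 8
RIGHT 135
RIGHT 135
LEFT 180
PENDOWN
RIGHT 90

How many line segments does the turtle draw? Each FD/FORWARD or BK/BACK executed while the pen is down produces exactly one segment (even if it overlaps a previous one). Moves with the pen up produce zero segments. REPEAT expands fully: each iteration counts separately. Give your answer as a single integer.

Executing turtle program step by step:
Start: pos=(0,0), heading=0, pen down
RT 45: heading 0 -> 315
FD 18: (0,0) -> (12.728,-12.728) [heading=315, draw]
LT 45: heading 315 -> 0
FD 4: (12.728,-12.728) -> (16.728,-12.728) [heading=0, draw]
PD: pen down
FD 8: (16.728,-12.728) -> (24.728,-12.728) [heading=0, draw]
RT 135: heading 0 -> 225
RT 135: heading 225 -> 90
LT 180: heading 90 -> 270
PD: pen down
RT 90: heading 270 -> 180
Final: pos=(24.728,-12.728), heading=180, 3 segment(s) drawn
Segments drawn: 3

Answer: 3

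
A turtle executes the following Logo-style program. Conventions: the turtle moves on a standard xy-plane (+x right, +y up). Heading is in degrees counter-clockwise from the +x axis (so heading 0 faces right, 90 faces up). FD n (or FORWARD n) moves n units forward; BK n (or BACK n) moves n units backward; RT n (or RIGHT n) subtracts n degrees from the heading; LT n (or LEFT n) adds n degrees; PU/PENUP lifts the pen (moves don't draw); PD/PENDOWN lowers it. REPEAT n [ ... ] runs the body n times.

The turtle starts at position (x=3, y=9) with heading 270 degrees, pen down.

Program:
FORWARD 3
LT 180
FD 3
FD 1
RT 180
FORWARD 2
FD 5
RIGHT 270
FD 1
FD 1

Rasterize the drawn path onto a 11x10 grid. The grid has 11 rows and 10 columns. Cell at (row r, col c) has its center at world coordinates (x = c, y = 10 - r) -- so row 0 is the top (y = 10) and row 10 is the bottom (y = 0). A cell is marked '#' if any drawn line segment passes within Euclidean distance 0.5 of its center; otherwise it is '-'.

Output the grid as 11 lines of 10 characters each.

Segment 0: (3,9) -> (3,6)
Segment 1: (3,6) -> (3,9)
Segment 2: (3,9) -> (3,10)
Segment 3: (3,10) -> (3,8)
Segment 4: (3,8) -> (3,3)
Segment 5: (3,3) -> (4,3)
Segment 6: (4,3) -> (5,3)

Answer: ---#------
---#------
---#------
---#------
---#------
---#------
---#------
---###----
----------
----------
----------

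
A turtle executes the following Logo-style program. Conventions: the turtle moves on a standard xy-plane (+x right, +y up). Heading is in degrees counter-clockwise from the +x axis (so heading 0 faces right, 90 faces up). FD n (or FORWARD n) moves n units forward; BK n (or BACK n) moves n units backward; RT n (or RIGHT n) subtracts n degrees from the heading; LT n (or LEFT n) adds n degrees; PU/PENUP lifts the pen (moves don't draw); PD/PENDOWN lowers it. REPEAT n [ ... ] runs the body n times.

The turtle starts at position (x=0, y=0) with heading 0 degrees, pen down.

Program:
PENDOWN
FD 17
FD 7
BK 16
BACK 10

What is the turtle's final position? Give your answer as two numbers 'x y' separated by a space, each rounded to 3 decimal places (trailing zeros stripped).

Executing turtle program step by step:
Start: pos=(0,0), heading=0, pen down
PD: pen down
FD 17: (0,0) -> (17,0) [heading=0, draw]
FD 7: (17,0) -> (24,0) [heading=0, draw]
BK 16: (24,0) -> (8,0) [heading=0, draw]
BK 10: (8,0) -> (-2,0) [heading=0, draw]
Final: pos=(-2,0), heading=0, 4 segment(s) drawn

Answer: -2 0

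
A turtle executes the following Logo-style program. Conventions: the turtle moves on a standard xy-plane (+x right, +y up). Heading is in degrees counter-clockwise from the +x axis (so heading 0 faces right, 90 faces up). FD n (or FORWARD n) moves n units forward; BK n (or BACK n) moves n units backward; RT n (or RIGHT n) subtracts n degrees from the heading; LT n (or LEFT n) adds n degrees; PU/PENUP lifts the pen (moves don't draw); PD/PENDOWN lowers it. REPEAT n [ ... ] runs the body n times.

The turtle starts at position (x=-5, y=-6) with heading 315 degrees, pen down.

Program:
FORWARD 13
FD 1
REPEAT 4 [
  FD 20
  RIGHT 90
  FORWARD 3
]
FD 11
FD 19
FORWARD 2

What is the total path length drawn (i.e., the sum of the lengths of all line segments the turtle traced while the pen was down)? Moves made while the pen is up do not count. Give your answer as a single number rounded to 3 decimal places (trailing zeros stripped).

Answer: 138

Derivation:
Executing turtle program step by step:
Start: pos=(-5,-6), heading=315, pen down
FD 13: (-5,-6) -> (4.192,-15.192) [heading=315, draw]
FD 1: (4.192,-15.192) -> (4.899,-15.899) [heading=315, draw]
REPEAT 4 [
  -- iteration 1/4 --
  FD 20: (4.899,-15.899) -> (19.042,-30.042) [heading=315, draw]
  RT 90: heading 315 -> 225
  FD 3: (19.042,-30.042) -> (16.92,-32.163) [heading=225, draw]
  -- iteration 2/4 --
  FD 20: (16.92,-32.163) -> (2.778,-46.305) [heading=225, draw]
  RT 90: heading 225 -> 135
  FD 3: (2.778,-46.305) -> (0.657,-44.184) [heading=135, draw]
  -- iteration 3/4 --
  FD 20: (0.657,-44.184) -> (-13.485,-30.042) [heading=135, draw]
  RT 90: heading 135 -> 45
  FD 3: (-13.485,-30.042) -> (-11.364,-27.92) [heading=45, draw]
  -- iteration 4/4 --
  FD 20: (-11.364,-27.92) -> (2.778,-13.778) [heading=45, draw]
  RT 90: heading 45 -> 315
  FD 3: (2.778,-13.778) -> (4.899,-15.899) [heading=315, draw]
]
FD 11: (4.899,-15.899) -> (12.678,-23.678) [heading=315, draw]
FD 19: (12.678,-23.678) -> (26.113,-37.113) [heading=315, draw]
FD 2: (26.113,-37.113) -> (27.527,-38.527) [heading=315, draw]
Final: pos=(27.527,-38.527), heading=315, 13 segment(s) drawn

Segment lengths:
  seg 1: (-5,-6) -> (4.192,-15.192), length = 13
  seg 2: (4.192,-15.192) -> (4.899,-15.899), length = 1
  seg 3: (4.899,-15.899) -> (19.042,-30.042), length = 20
  seg 4: (19.042,-30.042) -> (16.92,-32.163), length = 3
  seg 5: (16.92,-32.163) -> (2.778,-46.305), length = 20
  seg 6: (2.778,-46.305) -> (0.657,-44.184), length = 3
  seg 7: (0.657,-44.184) -> (-13.485,-30.042), length = 20
  seg 8: (-13.485,-30.042) -> (-11.364,-27.92), length = 3
  seg 9: (-11.364,-27.92) -> (2.778,-13.778), length = 20
  seg 10: (2.778,-13.778) -> (4.899,-15.899), length = 3
  seg 11: (4.899,-15.899) -> (12.678,-23.678), length = 11
  seg 12: (12.678,-23.678) -> (26.113,-37.113), length = 19
  seg 13: (26.113,-37.113) -> (27.527,-38.527), length = 2
Total = 138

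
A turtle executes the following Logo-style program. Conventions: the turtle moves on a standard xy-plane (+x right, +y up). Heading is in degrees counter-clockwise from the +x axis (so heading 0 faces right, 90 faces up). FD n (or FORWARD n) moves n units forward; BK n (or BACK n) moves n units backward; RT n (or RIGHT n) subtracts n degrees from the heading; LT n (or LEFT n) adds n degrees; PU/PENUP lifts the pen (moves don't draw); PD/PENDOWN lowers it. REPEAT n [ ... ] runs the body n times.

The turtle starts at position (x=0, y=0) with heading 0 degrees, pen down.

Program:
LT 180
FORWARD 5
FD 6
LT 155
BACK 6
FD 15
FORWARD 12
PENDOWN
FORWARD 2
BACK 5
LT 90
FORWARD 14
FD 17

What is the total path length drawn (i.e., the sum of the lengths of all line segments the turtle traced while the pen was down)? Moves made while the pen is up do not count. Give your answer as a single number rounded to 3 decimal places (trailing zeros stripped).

Executing turtle program step by step:
Start: pos=(0,0), heading=0, pen down
LT 180: heading 0 -> 180
FD 5: (0,0) -> (-5,0) [heading=180, draw]
FD 6: (-5,0) -> (-11,0) [heading=180, draw]
LT 155: heading 180 -> 335
BK 6: (-11,0) -> (-16.438,2.536) [heading=335, draw]
FD 15: (-16.438,2.536) -> (-2.843,-3.804) [heading=335, draw]
FD 12: (-2.843,-3.804) -> (8.032,-8.875) [heading=335, draw]
PD: pen down
FD 2: (8.032,-8.875) -> (9.845,-9.72) [heading=335, draw]
BK 5: (9.845,-9.72) -> (5.314,-7.607) [heading=335, draw]
LT 90: heading 335 -> 65
FD 14: (5.314,-7.607) -> (11.23,5.081) [heading=65, draw]
FD 17: (11.23,5.081) -> (18.415,20.488) [heading=65, draw]
Final: pos=(18.415,20.488), heading=65, 9 segment(s) drawn

Segment lengths:
  seg 1: (0,0) -> (-5,0), length = 5
  seg 2: (-5,0) -> (-11,0), length = 6
  seg 3: (-11,0) -> (-16.438,2.536), length = 6
  seg 4: (-16.438,2.536) -> (-2.843,-3.804), length = 15
  seg 5: (-2.843,-3.804) -> (8.032,-8.875), length = 12
  seg 6: (8.032,-8.875) -> (9.845,-9.72), length = 2
  seg 7: (9.845,-9.72) -> (5.314,-7.607), length = 5
  seg 8: (5.314,-7.607) -> (11.23,5.081), length = 14
  seg 9: (11.23,5.081) -> (18.415,20.488), length = 17
Total = 82

Answer: 82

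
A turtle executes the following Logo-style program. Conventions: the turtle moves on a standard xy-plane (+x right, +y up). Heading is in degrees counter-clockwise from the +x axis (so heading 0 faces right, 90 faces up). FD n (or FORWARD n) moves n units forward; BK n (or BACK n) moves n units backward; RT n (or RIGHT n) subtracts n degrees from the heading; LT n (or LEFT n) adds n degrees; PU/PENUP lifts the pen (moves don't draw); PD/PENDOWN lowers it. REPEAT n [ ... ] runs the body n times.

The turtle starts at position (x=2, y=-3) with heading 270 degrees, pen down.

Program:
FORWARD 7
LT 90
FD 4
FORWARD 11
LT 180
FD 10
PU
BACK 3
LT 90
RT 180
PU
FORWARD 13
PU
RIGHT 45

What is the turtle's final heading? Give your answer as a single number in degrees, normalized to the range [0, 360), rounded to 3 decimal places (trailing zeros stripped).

Executing turtle program step by step:
Start: pos=(2,-3), heading=270, pen down
FD 7: (2,-3) -> (2,-10) [heading=270, draw]
LT 90: heading 270 -> 0
FD 4: (2,-10) -> (6,-10) [heading=0, draw]
FD 11: (6,-10) -> (17,-10) [heading=0, draw]
LT 180: heading 0 -> 180
FD 10: (17,-10) -> (7,-10) [heading=180, draw]
PU: pen up
BK 3: (7,-10) -> (10,-10) [heading=180, move]
LT 90: heading 180 -> 270
RT 180: heading 270 -> 90
PU: pen up
FD 13: (10,-10) -> (10,3) [heading=90, move]
PU: pen up
RT 45: heading 90 -> 45
Final: pos=(10,3), heading=45, 4 segment(s) drawn

Answer: 45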